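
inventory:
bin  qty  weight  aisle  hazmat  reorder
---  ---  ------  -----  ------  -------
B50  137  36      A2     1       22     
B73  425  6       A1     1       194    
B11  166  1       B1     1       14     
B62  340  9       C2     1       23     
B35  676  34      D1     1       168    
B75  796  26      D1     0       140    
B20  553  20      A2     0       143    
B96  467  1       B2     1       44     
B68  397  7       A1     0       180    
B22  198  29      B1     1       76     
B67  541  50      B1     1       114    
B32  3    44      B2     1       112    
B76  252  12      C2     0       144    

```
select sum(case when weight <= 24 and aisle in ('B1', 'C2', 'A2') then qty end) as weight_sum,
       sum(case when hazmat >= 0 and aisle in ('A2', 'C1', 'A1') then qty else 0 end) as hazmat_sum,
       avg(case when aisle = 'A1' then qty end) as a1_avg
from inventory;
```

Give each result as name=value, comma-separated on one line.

weight_sum=1311, hazmat_sum=1512, a1_avg=411

[weight_sum: weight <= 24 and aisle in ('B1', 'C2', 'A2')]
bin=B50: ✗
bin=B73: ✗
bin=B11: ✓ → 166
bin=B62: ✓ → 340
bin=B35: ✗
bin=B75: ✗
bin=B20: ✓ → 553
bin=B96: ✗
bin=B68: ✗
bin=B22: ✗
bin=B67: ✗
bin=B32: ✗
bin=B76: ✓ → 252
weight_sum = 166 + 340 + 553 + 252 = 1311
—
[hazmat_sum: hazmat >= 0 and aisle in ('A2', 'C1', 'A1')]
bin=B50: ✓ → 137
bin=B73: ✓ → 425
bin=B11: ✗
bin=B62: ✗
bin=B35: ✗
bin=B75: ✗
bin=B20: ✓ → 553
bin=B96: ✗
bin=B68: ✓ → 397
bin=B22: ✗
bin=B67: ✗
bin=B32: ✗
bin=B76: ✗
hazmat_sum = 137 + 425 + 553 + 397 = 1512
—
[a1_avg: aisle = 'A1']
bin=B50: ✗
bin=B73: ✓ → 425
bin=B11: ✗
bin=B62: ✗
bin=B35: ✗
bin=B75: ✗
bin=B20: ✗
bin=B96: ✗
bin=B68: ✓ → 397
bin=B22: ✗
bin=B67: ✗
bin=B32: ✗
bin=B76: ✗
a1_avg = (425 + 397) / 2 = 411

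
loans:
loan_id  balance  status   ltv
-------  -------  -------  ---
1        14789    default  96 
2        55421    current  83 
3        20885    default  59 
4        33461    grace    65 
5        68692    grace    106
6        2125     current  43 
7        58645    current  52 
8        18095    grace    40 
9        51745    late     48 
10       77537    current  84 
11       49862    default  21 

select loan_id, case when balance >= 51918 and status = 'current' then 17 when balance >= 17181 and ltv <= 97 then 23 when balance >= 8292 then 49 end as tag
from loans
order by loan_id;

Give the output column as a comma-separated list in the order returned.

49, 17, 23, 23, 49, NULL, 17, 23, 23, 17, 23

loan_id=1: balance >= 8292 → 49
loan_id=2: balance >= 51918 and status = 'current' → 17
loan_id=3: balance >= 17181 and ltv <= 97 → 23
loan_id=4: balance >= 17181 and ltv <= 97 → 23
loan_id=5: balance >= 8292 → 49
loan_id=6: (no match → NULL) → NULL
loan_id=7: balance >= 51918 and status = 'current' → 17
loan_id=8: balance >= 17181 and ltv <= 97 → 23
loan_id=9: balance >= 17181 and ltv <= 97 → 23
loan_id=10: balance >= 51918 and status = 'current' → 17
loan_id=11: balance >= 17181 and ltv <= 97 → 23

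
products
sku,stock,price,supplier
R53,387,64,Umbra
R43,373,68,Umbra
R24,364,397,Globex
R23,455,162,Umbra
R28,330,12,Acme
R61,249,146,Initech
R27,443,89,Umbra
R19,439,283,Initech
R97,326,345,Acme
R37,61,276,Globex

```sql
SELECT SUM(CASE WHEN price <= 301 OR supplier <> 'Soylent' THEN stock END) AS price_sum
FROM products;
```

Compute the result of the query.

3427

sku=R53: ✓ → 387
sku=R43: ✓ → 373
sku=R24: ✓ → 364
sku=R23: ✓ → 455
sku=R28: ✓ → 330
sku=R61: ✓ → 249
sku=R27: ✓ → 443
sku=R19: ✓ → 439
sku=R97: ✓ → 326
sku=R37: ✓ → 61
price_sum = 387 + 373 + 364 + 455 + 330 + 249 + 443 + 439 + 326 + 61 = 3427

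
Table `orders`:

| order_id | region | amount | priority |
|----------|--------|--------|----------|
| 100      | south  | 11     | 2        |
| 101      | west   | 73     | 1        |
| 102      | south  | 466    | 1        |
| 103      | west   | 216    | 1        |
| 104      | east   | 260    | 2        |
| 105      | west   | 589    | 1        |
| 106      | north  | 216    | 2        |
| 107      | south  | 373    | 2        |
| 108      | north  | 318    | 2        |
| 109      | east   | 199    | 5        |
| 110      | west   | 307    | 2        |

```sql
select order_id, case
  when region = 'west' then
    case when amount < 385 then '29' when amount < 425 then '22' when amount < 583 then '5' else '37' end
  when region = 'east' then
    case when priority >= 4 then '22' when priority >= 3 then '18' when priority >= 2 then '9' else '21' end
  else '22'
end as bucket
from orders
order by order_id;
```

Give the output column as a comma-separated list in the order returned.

order_id=100: region='south' → outer ELSE → 22
order_id=101: region='west' → inner[amount < 385] → 29
order_id=102: region='south' → outer ELSE → 22
order_id=103: region='west' → inner[amount < 385] → 29
order_id=104: region='east' → inner[priority >= 2] → 9
order_id=105: region='west' → inner[ELSE] → 37
order_id=106: region='north' → outer ELSE → 22
order_id=107: region='south' → outer ELSE → 22
order_id=108: region='north' → outer ELSE → 22
order_id=109: region='east' → inner[priority >= 4] → 22
order_id=110: region='west' → inner[amount < 385] → 29

22, 29, 22, 29, 9, 37, 22, 22, 22, 22, 29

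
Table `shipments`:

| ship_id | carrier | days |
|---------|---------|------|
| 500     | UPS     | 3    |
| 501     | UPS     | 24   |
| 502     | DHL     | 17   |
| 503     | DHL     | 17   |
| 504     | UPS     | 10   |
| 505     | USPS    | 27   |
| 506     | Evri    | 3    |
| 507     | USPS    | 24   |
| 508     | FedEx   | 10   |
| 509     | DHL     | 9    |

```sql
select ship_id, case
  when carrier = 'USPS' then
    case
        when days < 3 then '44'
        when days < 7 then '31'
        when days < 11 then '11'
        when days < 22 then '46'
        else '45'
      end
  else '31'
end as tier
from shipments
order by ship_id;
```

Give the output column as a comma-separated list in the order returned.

ship_id=500: carrier='UPS' → outer ELSE → 31
ship_id=501: carrier='UPS' → outer ELSE → 31
ship_id=502: carrier='DHL' → outer ELSE → 31
ship_id=503: carrier='DHL' → outer ELSE → 31
ship_id=504: carrier='UPS' → outer ELSE → 31
ship_id=505: carrier='USPS' → inner[ELSE] → 45
ship_id=506: carrier='Evri' → outer ELSE → 31
ship_id=507: carrier='USPS' → inner[ELSE] → 45
ship_id=508: carrier='FedEx' → outer ELSE → 31
ship_id=509: carrier='DHL' → outer ELSE → 31

31, 31, 31, 31, 31, 45, 31, 45, 31, 31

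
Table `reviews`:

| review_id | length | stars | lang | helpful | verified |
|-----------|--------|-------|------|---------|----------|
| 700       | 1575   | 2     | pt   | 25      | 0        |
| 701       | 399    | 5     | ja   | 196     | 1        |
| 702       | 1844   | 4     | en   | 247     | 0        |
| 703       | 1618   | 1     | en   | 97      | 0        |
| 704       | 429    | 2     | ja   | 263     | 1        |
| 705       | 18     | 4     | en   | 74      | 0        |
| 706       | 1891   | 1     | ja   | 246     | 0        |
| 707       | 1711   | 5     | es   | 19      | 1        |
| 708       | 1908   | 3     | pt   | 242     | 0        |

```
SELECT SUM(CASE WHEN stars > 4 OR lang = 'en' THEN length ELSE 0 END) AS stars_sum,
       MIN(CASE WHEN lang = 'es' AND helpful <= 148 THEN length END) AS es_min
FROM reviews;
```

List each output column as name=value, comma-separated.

stars_sum=5590, es_min=1711

[stars_sum: stars > 4 OR lang = 'en']
review_id=700: ✗
review_id=701: ✓ → 399
review_id=702: ✓ → 1844
review_id=703: ✓ → 1618
review_id=704: ✗
review_id=705: ✓ → 18
review_id=706: ✗
review_id=707: ✓ → 1711
review_id=708: ✗
stars_sum = 399 + 1844 + 1618 + 18 + 1711 = 5590
—
[es_min: lang = 'es' AND helpful <= 148]
review_id=700: ✗
review_id=701: ✗
review_id=702: ✗
review_id=703: ✗
review_id=704: ✗
review_id=705: ✗
review_id=706: ✗
review_id=707: ✓ → 1711
review_id=708: ✗
es_min = MIN(1711) = 1711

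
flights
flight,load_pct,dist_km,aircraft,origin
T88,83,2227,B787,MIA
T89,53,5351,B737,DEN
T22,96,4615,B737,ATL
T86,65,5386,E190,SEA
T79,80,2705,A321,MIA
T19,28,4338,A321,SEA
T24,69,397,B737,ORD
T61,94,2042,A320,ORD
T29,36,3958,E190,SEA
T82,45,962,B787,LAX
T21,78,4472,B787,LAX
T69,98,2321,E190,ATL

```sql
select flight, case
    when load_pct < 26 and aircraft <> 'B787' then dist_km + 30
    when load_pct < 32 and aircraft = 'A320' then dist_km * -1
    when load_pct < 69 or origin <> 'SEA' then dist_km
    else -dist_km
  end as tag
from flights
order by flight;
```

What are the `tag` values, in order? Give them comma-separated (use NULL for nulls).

flight=T19: load_pct < 69 or origin <> 'SEA' → 4338
flight=T21: load_pct < 69 or origin <> 'SEA' → 4472
flight=T22: load_pct < 69 or origin <> 'SEA' → 4615
flight=T24: load_pct < 69 or origin <> 'SEA' → 397
flight=T29: load_pct < 69 or origin <> 'SEA' → 3958
flight=T61: load_pct < 69 or origin <> 'SEA' → 2042
flight=T69: load_pct < 69 or origin <> 'SEA' → 2321
flight=T79: load_pct < 69 or origin <> 'SEA' → 2705
flight=T82: load_pct < 69 or origin <> 'SEA' → 962
flight=T86: load_pct < 69 or origin <> 'SEA' → 5386
flight=T88: load_pct < 69 or origin <> 'SEA' → 2227
flight=T89: load_pct < 69 or origin <> 'SEA' → 5351

4338, 4472, 4615, 397, 3958, 2042, 2321, 2705, 962, 5386, 2227, 5351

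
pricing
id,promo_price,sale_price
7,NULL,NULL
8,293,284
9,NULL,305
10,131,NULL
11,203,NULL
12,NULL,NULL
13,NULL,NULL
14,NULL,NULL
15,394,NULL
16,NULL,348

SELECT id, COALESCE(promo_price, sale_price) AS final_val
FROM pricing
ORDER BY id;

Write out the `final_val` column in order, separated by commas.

NULL, 293, 305, 131, 203, NULL, NULL, NULL, 394, 348

id=7: promo_price=NULL, sale_price=NULL (all NULL) → NULL
id=8: promo_price=293 → 293
id=9: promo_price=NULL, sale_price=305 → 305
id=10: promo_price=131 → 131
id=11: promo_price=203 → 203
id=12: promo_price=NULL, sale_price=NULL (all NULL) → NULL
id=13: promo_price=NULL, sale_price=NULL (all NULL) → NULL
id=14: promo_price=NULL, sale_price=NULL (all NULL) → NULL
id=15: promo_price=394 → 394
id=16: promo_price=NULL, sale_price=348 → 348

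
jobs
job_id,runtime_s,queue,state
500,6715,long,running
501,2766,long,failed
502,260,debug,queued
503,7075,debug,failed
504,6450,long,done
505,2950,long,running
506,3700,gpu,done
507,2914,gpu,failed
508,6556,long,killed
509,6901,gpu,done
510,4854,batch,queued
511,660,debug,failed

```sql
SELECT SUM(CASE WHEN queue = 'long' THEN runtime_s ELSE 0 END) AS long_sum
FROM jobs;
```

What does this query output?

25437

job_id=500: ✓ → 6715
job_id=501: ✓ → 2766
job_id=502: ✗
job_id=503: ✗
job_id=504: ✓ → 6450
job_id=505: ✓ → 2950
job_id=506: ✗
job_id=507: ✗
job_id=508: ✓ → 6556
job_id=509: ✗
job_id=510: ✗
job_id=511: ✗
long_sum = 6715 + 2766 + 6450 + 2950 + 6556 = 25437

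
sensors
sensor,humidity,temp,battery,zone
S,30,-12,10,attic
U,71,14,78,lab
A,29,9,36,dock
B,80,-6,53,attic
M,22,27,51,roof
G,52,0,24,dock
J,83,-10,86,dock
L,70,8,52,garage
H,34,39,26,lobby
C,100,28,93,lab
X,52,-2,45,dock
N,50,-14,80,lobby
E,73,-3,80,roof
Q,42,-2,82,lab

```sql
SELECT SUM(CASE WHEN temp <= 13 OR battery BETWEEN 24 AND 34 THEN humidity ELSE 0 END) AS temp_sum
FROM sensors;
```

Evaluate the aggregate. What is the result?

sensor=S: ✓ → 30
sensor=U: ✗
sensor=A: ✓ → 29
sensor=B: ✓ → 80
sensor=M: ✗
sensor=G: ✓ → 52
sensor=J: ✓ → 83
sensor=L: ✓ → 70
sensor=H: ✓ → 34
sensor=C: ✗
sensor=X: ✓ → 52
sensor=N: ✓ → 50
sensor=E: ✓ → 73
sensor=Q: ✓ → 42
temp_sum = 30 + 29 + 80 + 52 + 83 + 70 + 34 + 52 + 50 + 73 + 42 = 595

595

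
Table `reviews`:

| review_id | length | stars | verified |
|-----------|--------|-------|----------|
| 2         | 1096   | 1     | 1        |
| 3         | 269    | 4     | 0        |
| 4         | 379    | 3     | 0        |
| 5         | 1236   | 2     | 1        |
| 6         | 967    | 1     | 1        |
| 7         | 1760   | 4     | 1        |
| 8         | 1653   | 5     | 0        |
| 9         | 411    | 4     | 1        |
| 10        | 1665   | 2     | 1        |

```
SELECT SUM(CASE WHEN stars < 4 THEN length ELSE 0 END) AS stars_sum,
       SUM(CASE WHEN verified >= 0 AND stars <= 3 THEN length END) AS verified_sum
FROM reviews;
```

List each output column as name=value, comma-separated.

[stars_sum: stars < 4]
review_id=2: ✓ → 1096
review_id=3: ✗
review_id=4: ✓ → 379
review_id=5: ✓ → 1236
review_id=6: ✓ → 967
review_id=7: ✗
review_id=8: ✗
review_id=9: ✗
review_id=10: ✓ → 1665
stars_sum = 1096 + 379 + 1236 + 967 + 1665 = 5343
—
[verified_sum: verified >= 0 AND stars <= 3]
review_id=2: ✓ → 1096
review_id=3: ✗
review_id=4: ✓ → 379
review_id=5: ✓ → 1236
review_id=6: ✓ → 967
review_id=7: ✗
review_id=8: ✗
review_id=9: ✗
review_id=10: ✓ → 1665
verified_sum = 1096 + 379 + 1236 + 967 + 1665 = 5343

stars_sum=5343, verified_sum=5343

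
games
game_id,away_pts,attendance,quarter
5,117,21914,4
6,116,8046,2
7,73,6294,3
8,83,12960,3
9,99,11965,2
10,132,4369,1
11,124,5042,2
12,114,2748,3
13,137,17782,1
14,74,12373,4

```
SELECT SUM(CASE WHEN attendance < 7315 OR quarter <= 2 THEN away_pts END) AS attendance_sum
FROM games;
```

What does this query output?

game_id=5: ✗
game_id=6: ✓ → 116
game_id=7: ✓ → 73
game_id=8: ✗
game_id=9: ✓ → 99
game_id=10: ✓ → 132
game_id=11: ✓ → 124
game_id=12: ✓ → 114
game_id=13: ✓ → 137
game_id=14: ✗
attendance_sum = 116 + 73 + 99 + 132 + 124 + 114 + 137 = 795

795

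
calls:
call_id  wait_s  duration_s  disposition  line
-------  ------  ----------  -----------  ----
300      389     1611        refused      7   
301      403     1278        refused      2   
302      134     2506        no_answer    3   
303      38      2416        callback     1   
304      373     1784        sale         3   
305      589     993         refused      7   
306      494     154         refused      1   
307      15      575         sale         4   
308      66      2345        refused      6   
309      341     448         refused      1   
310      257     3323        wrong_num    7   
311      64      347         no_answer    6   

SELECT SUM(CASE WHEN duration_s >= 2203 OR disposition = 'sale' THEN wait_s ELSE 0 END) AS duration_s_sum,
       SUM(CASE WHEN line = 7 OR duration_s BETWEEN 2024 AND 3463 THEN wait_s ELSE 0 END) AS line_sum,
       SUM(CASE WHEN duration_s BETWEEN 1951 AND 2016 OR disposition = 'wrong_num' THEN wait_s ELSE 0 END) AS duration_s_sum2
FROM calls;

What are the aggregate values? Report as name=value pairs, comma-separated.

[duration_s_sum: duration_s >= 2203 OR disposition = 'sale']
call_id=300: ✗
call_id=301: ✗
call_id=302: ✓ → 134
call_id=303: ✓ → 38
call_id=304: ✓ → 373
call_id=305: ✗
call_id=306: ✗
call_id=307: ✓ → 15
call_id=308: ✓ → 66
call_id=309: ✗
call_id=310: ✓ → 257
call_id=311: ✗
duration_s_sum = 134 + 38 + 373 + 15 + 66 + 257 = 883
—
[line_sum: line = 7 OR duration_s BETWEEN 2024 AND 3463]
call_id=300: ✓ → 389
call_id=301: ✗
call_id=302: ✓ → 134
call_id=303: ✓ → 38
call_id=304: ✗
call_id=305: ✓ → 589
call_id=306: ✗
call_id=307: ✗
call_id=308: ✓ → 66
call_id=309: ✗
call_id=310: ✓ → 257
call_id=311: ✗
line_sum = 389 + 134 + 38 + 589 + 66 + 257 = 1473
—
[duration_s_sum2: duration_s BETWEEN 1951 AND 2016 OR disposition = 'wrong_num']
call_id=300: ✗
call_id=301: ✗
call_id=302: ✗
call_id=303: ✗
call_id=304: ✗
call_id=305: ✗
call_id=306: ✗
call_id=307: ✗
call_id=308: ✗
call_id=309: ✗
call_id=310: ✓ → 257
call_id=311: ✗
duration_s_sum2 = 257

duration_s_sum=883, line_sum=1473, duration_s_sum2=257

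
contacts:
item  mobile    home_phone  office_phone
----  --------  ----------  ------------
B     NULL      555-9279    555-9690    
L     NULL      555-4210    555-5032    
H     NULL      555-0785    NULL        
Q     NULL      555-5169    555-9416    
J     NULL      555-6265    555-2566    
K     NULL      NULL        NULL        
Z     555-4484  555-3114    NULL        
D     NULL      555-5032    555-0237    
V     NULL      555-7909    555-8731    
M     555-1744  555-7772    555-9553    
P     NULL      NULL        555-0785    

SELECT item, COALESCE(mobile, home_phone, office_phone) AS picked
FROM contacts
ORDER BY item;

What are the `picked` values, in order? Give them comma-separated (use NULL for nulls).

555-9279, 555-5032, 555-0785, 555-6265, NULL, 555-4210, 555-1744, 555-0785, 555-5169, 555-7909, 555-4484

item=B: mobile=NULL, home_phone=555-9279 → 555-9279
item=D: mobile=NULL, home_phone=555-5032 → 555-5032
item=H: mobile=NULL, home_phone=555-0785 → 555-0785
item=J: mobile=NULL, home_phone=555-6265 → 555-6265
item=K: mobile=NULL, home_phone=NULL, office_phone=NULL (all NULL) → NULL
item=L: mobile=NULL, home_phone=555-4210 → 555-4210
item=M: mobile=555-1744 → 555-1744
item=P: mobile=NULL, home_phone=NULL, office_phone=555-0785 → 555-0785
item=Q: mobile=NULL, home_phone=555-5169 → 555-5169
item=V: mobile=NULL, home_phone=555-7909 → 555-7909
item=Z: mobile=555-4484 → 555-4484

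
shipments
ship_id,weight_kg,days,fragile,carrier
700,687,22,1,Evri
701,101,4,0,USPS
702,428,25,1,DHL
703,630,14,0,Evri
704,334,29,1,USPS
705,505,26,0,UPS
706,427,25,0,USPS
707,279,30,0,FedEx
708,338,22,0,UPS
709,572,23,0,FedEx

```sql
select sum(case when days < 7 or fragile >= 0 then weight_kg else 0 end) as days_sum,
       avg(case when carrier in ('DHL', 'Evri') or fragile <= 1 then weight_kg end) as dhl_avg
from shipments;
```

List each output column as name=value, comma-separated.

[days_sum: days < 7 or fragile >= 0]
ship_id=700: ✓ → 687
ship_id=701: ✓ → 101
ship_id=702: ✓ → 428
ship_id=703: ✓ → 630
ship_id=704: ✓ → 334
ship_id=705: ✓ → 505
ship_id=706: ✓ → 427
ship_id=707: ✓ → 279
ship_id=708: ✓ → 338
ship_id=709: ✓ → 572
days_sum = 687 + 101 + 428 + 630 + 334 + 505 + 427 + 279 + 338 + 572 = 4301
—
[dhl_avg: carrier in ('DHL', 'Evri') or fragile <= 1]
ship_id=700: ✓ → 687
ship_id=701: ✓ → 101
ship_id=702: ✓ → 428
ship_id=703: ✓ → 630
ship_id=704: ✓ → 334
ship_id=705: ✓ → 505
ship_id=706: ✓ → 427
ship_id=707: ✓ → 279
ship_id=708: ✓ → 338
ship_id=709: ✓ → 572
dhl_avg = (687 + 101 + 428 + 630 + 334 + 505 + 427 + 279 + 338 + 572) / 10 = 430.1

days_sum=4301, dhl_avg=430.1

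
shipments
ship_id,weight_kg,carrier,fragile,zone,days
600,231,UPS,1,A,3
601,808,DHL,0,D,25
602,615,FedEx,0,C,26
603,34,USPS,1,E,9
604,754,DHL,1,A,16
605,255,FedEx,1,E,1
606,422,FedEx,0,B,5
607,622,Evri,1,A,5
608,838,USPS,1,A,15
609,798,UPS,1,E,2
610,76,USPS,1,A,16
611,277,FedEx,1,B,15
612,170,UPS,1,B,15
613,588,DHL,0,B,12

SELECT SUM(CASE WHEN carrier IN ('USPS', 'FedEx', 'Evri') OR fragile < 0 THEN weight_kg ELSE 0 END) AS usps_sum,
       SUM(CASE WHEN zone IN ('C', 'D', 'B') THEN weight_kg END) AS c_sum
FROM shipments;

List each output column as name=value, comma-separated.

[usps_sum: carrier IN ('USPS', 'FedEx', 'Evri') OR fragile < 0]
ship_id=600: ✗
ship_id=601: ✗
ship_id=602: ✓ → 615
ship_id=603: ✓ → 34
ship_id=604: ✗
ship_id=605: ✓ → 255
ship_id=606: ✓ → 422
ship_id=607: ✓ → 622
ship_id=608: ✓ → 838
ship_id=609: ✗
ship_id=610: ✓ → 76
ship_id=611: ✓ → 277
ship_id=612: ✗
ship_id=613: ✗
usps_sum = 615 + 34 + 255 + 422 + 622 + 838 + 76 + 277 = 3139
—
[c_sum: zone IN ('C', 'D', 'B')]
ship_id=600: ✗
ship_id=601: ✓ → 808
ship_id=602: ✓ → 615
ship_id=603: ✗
ship_id=604: ✗
ship_id=605: ✗
ship_id=606: ✓ → 422
ship_id=607: ✗
ship_id=608: ✗
ship_id=609: ✗
ship_id=610: ✗
ship_id=611: ✓ → 277
ship_id=612: ✓ → 170
ship_id=613: ✓ → 588
c_sum = 808 + 615 + 422 + 277 + 170 + 588 = 2880

usps_sum=3139, c_sum=2880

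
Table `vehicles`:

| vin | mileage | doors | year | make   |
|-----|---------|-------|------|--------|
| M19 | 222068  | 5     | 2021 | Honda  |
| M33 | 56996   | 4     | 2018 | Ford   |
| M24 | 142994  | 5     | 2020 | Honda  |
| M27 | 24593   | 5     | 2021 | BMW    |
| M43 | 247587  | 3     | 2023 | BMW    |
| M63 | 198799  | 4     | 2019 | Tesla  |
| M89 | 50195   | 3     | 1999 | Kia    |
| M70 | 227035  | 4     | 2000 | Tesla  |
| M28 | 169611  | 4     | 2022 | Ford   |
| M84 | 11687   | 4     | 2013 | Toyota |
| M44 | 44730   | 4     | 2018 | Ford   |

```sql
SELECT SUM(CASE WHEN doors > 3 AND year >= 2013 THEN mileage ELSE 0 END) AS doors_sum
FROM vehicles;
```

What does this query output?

vin=M19: ✓ → 222068
vin=M33: ✓ → 56996
vin=M24: ✓ → 142994
vin=M27: ✓ → 24593
vin=M43: ✗
vin=M63: ✓ → 198799
vin=M89: ✗
vin=M70: ✗
vin=M28: ✓ → 169611
vin=M84: ✓ → 11687
vin=M44: ✓ → 44730
doors_sum = 222068 + 56996 + 142994 + 24593 + 198799 + 169611 + 11687 + 44730 = 871478

871478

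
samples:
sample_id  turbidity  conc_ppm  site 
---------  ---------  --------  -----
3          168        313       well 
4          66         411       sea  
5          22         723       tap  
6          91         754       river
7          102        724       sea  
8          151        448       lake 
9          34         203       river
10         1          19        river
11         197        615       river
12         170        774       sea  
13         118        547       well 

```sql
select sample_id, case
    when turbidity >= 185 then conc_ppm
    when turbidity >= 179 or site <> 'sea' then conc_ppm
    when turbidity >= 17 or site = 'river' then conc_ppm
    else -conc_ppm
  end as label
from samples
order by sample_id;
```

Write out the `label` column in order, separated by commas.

sample_id=3: turbidity >= 179 or site <> 'sea' → 313
sample_id=4: turbidity >= 17 or site = 'river' → 411
sample_id=5: turbidity >= 179 or site <> 'sea' → 723
sample_id=6: turbidity >= 179 or site <> 'sea' → 754
sample_id=7: turbidity >= 17 or site = 'river' → 724
sample_id=8: turbidity >= 179 or site <> 'sea' → 448
sample_id=9: turbidity >= 179 or site <> 'sea' → 203
sample_id=10: turbidity >= 179 or site <> 'sea' → 19
sample_id=11: turbidity >= 185 → 615
sample_id=12: turbidity >= 17 or site = 'river' → 774
sample_id=13: turbidity >= 179 or site <> 'sea' → 547

313, 411, 723, 754, 724, 448, 203, 19, 615, 774, 547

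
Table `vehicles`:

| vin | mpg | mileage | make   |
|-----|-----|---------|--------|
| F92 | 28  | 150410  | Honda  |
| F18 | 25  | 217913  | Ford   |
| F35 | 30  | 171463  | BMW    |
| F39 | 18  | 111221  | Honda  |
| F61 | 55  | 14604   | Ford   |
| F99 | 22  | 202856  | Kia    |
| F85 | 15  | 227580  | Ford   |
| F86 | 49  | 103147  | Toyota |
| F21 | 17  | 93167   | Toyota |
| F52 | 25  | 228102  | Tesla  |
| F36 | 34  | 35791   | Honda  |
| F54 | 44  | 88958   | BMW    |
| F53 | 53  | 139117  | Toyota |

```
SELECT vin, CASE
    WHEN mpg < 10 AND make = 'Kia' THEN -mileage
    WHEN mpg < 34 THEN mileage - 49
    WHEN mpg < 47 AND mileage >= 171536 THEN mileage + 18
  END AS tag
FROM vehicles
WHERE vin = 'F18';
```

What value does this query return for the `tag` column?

vin = F18: mpg=25, mileage=217913, make=Ford.
mpg < 10 AND make = 'Kia' → false
mpg < 34 → true → 217864

217864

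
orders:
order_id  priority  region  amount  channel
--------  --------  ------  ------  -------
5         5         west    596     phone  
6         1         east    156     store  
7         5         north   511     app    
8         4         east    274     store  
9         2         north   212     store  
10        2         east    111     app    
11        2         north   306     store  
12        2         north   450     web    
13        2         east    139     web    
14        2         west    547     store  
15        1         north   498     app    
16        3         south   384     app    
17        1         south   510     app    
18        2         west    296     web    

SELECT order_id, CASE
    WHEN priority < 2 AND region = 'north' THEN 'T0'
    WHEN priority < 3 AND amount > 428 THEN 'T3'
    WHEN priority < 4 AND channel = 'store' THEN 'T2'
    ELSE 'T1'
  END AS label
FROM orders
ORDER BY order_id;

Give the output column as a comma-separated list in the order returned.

T1, T2, T1, T1, T2, T1, T2, T3, T1, T3, T0, T1, T3, T1

order_id=5: ELSE → T1
order_id=6: priority < 4 AND channel = 'store' → T2
order_id=7: ELSE → T1
order_id=8: ELSE → T1
order_id=9: priority < 4 AND channel = 'store' → T2
order_id=10: ELSE → T1
order_id=11: priority < 4 AND channel = 'store' → T2
order_id=12: priority < 3 AND amount > 428 → T3
order_id=13: ELSE → T1
order_id=14: priority < 3 AND amount > 428 → T3
order_id=15: priority < 2 AND region = 'north' → T0
order_id=16: ELSE → T1
order_id=17: priority < 3 AND amount > 428 → T3
order_id=18: ELSE → T1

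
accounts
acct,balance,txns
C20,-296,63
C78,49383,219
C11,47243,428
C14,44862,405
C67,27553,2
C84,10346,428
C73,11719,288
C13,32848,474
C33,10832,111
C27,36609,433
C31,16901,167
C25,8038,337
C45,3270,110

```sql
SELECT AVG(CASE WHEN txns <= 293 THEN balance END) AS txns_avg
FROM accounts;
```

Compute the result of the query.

acct=C20: ✓ → -296
acct=C78: ✓ → 49383
acct=C11: ✗
acct=C14: ✗
acct=C67: ✓ → 27553
acct=C84: ✗
acct=C73: ✓ → 11719
acct=C13: ✗
acct=C33: ✓ → 10832
acct=C27: ✗
acct=C31: ✓ → 16901
acct=C25: ✗
acct=C45: ✓ → 3270
txns_avg = (-296 + 49383 + 27553 + 11719 + 10832 + 16901 + 3270) / 7 = 17051.7142857143

17051.7142857143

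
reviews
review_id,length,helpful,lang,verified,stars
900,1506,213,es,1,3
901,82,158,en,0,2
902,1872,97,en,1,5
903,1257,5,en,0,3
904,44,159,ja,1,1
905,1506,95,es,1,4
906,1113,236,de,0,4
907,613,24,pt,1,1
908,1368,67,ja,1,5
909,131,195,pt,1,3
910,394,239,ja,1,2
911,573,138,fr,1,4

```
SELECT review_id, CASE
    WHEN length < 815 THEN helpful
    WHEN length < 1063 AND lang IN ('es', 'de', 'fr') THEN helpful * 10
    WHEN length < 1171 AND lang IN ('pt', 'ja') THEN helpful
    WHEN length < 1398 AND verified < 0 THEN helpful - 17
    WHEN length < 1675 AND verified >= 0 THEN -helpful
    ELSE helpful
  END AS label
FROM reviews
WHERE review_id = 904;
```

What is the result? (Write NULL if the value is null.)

review_id = 904: length=44, helpful=159, lang=ja, verified=1, stars=1.
length < 815 → true → 159

159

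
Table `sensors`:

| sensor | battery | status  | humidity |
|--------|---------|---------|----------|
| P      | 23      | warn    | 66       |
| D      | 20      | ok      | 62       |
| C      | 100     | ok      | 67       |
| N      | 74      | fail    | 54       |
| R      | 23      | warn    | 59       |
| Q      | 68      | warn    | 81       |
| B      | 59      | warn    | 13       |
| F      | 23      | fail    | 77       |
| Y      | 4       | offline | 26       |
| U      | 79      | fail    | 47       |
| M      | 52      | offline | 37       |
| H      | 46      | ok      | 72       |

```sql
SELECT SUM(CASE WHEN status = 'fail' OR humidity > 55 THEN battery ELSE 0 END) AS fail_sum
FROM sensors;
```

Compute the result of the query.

sensor=P: ✓ → 23
sensor=D: ✓ → 20
sensor=C: ✓ → 100
sensor=N: ✓ → 74
sensor=R: ✓ → 23
sensor=Q: ✓ → 68
sensor=B: ✗
sensor=F: ✓ → 23
sensor=Y: ✗
sensor=U: ✓ → 79
sensor=M: ✗
sensor=H: ✓ → 46
fail_sum = 23 + 20 + 100 + 74 + 23 + 68 + 23 + 79 + 46 = 456

456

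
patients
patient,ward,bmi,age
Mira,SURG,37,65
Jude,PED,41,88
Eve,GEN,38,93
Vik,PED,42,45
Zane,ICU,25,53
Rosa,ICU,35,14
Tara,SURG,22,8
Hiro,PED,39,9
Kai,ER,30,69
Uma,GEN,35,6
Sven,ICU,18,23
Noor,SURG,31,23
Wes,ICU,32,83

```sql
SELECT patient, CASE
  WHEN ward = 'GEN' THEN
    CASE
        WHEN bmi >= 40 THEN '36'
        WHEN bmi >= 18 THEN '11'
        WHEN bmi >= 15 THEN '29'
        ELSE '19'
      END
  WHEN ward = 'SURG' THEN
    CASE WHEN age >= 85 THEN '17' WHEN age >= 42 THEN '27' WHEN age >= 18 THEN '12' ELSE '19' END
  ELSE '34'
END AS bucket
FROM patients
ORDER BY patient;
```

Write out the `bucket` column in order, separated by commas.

11, 34, 34, 34, 27, 12, 34, 34, 19, 11, 34, 34, 34

patient=Eve: ward='GEN' → inner[bmi >= 18] → 11
patient=Hiro: ward='PED' → outer ELSE → 34
patient=Jude: ward='PED' → outer ELSE → 34
patient=Kai: ward='ER' → outer ELSE → 34
patient=Mira: ward='SURG' → inner[age >= 42] → 27
patient=Noor: ward='SURG' → inner[age >= 18] → 12
patient=Rosa: ward='ICU' → outer ELSE → 34
patient=Sven: ward='ICU' → outer ELSE → 34
patient=Tara: ward='SURG' → inner[ELSE] → 19
patient=Uma: ward='GEN' → inner[bmi >= 18] → 11
patient=Vik: ward='PED' → outer ELSE → 34
patient=Wes: ward='ICU' → outer ELSE → 34
patient=Zane: ward='ICU' → outer ELSE → 34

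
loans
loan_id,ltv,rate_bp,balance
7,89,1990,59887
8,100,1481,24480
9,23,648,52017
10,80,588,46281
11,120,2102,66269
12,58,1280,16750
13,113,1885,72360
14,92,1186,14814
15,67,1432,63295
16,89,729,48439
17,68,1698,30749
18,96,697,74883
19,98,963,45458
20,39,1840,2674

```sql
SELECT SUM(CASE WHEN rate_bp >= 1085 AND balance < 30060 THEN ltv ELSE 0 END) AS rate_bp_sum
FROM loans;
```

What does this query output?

loan_id=7: ✗
loan_id=8: ✓ → 100
loan_id=9: ✗
loan_id=10: ✗
loan_id=11: ✗
loan_id=12: ✓ → 58
loan_id=13: ✗
loan_id=14: ✓ → 92
loan_id=15: ✗
loan_id=16: ✗
loan_id=17: ✗
loan_id=18: ✗
loan_id=19: ✗
loan_id=20: ✓ → 39
rate_bp_sum = 100 + 58 + 92 + 39 = 289

289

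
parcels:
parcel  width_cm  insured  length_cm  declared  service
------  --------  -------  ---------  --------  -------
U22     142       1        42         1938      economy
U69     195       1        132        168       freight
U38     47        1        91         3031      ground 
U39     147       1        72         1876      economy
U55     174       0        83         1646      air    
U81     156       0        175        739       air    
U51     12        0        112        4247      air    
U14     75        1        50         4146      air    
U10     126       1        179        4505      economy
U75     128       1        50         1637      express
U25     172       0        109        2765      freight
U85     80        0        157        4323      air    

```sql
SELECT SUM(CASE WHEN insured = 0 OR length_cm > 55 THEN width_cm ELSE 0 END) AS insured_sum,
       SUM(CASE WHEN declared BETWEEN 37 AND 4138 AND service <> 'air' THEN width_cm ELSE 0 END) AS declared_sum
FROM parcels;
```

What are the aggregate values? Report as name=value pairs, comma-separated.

insured_sum=1109, declared_sum=831

[insured_sum: insured = 0 OR length_cm > 55]
parcel=U22: ✗
parcel=U69: ✓ → 195
parcel=U38: ✓ → 47
parcel=U39: ✓ → 147
parcel=U55: ✓ → 174
parcel=U81: ✓ → 156
parcel=U51: ✓ → 12
parcel=U14: ✗
parcel=U10: ✓ → 126
parcel=U75: ✗
parcel=U25: ✓ → 172
parcel=U85: ✓ → 80
insured_sum = 195 + 47 + 147 + 174 + 156 + 12 + 126 + 172 + 80 = 1109
—
[declared_sum: declared BETWEEN 37 AND 4138 AND service <> 'air']
parcel=U22: ✓ → 142
parcel=U69: ✓ → 195
parcel=U38: ✓ → 47
parcel=U39: ✓ → 147
parcel=U55: ✗
parcel=U81: ✗
parcel=U51: ✗
parcel=U14: ✗
parcel=U10: ✗
parcel=U75: ✓ → 128
parcel=U25: ✓ → 172
parcel=U85: ✗
declared_sum = 142 + 195 + 47 + 147 + 128 + 172 = 831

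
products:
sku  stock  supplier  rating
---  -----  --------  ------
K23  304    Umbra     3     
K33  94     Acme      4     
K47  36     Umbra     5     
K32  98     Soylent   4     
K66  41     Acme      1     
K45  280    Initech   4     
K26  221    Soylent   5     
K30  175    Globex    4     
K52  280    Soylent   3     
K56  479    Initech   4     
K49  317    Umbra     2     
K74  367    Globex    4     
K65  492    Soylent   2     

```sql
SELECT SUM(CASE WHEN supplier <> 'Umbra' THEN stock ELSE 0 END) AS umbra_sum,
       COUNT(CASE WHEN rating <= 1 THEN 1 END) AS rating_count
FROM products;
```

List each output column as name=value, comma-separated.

[umbra_sum: supplier <> 'Umbra']
sku=K23: ✗
sku=K33: ✓ → 94
sku=K47: ✗
sku=K32: ✓ → 98
sku=K66: ✓ → 41
sku=K45: ✓ → 280
sku=K26: ✓ → 221
sku=K30: ✓ → 175
sku=K52: ✓ → 280
sku=K56: ✓ → 479
sku=K49: ✗
sku=K74: ✓ → 367
sku=K65: ✓ → 492
umbra_sum = 94 + 98 + 41 + 280 + 221 + 175 + 280 + 479 + 367 + 492 = 2527
—
[rating_count: rating <= 1]
sku=K23: ✗
sku=K33: ✗
sku=K47: ✗
sku=K32: ✗
sku=K66: ✓ → 1
sku=K45: ✗
sku=K26: ✗
sku=K30: ✗
sku=K52: ✗
sku=K56: ✗
sku=K49: ✗
sku=K74: ✗
sku=K65: ✗
rating_count = COUNT(1) = 1

umbra_sum=2527, rating_count=1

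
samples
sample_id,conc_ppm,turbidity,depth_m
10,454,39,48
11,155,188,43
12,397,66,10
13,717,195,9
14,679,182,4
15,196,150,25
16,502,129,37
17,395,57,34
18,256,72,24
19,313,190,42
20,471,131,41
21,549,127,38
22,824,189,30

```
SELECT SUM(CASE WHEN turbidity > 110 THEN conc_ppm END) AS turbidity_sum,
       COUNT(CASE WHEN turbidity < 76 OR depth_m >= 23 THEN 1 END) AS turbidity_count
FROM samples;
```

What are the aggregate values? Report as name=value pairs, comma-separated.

[turbidity_sum: turbidity > 110]
sample_id=10: ✗
sample_id=11: ✓ → 155
sample_id=12: ✗
sample_id=13: ✓ → 717
sample_id=14: ✓ → 679
sample_id=15: ✓ → 196
sample_id=16: ✓ → 502
sample_id=17: ✗
sample_id=18: ✗
sample_id=19: ✓ → 313
sample_id=20: ✓ → 471
sample_id=21: ✓ → 549
sample_id=22: ✓ → 824
turbidity_sum = 155 + 717 + 679 + 196 + 502 + 313 + 471 + 549 + 824 = 4406
—
[turbidity_count: turbidity < 76 OR depth_m >= 23]
sample_id=10: ✓ → 1
sample_id=11: ✓ → 1
sample_id=12: ✓ → 1
sample_id=13: ✗
sample_id=14: ✗
sample_id=15: ✓ → 1
sample_id=16: ✓ → 1
sample_id=17: ✓ → 1
sample_id=18: ✓ → 1
sample_id=19: ✓ → 1
sample_id=20: ✓ → 1
sample_id=21: ✓ → 1
sample_id=22: ✓ → 1
turbidity_count = COUNT(1, 1, 1, 1, 1, 1, 1, 1, 1, 1, 1) = 11

turbidity_sum=4406, turbidity_count=11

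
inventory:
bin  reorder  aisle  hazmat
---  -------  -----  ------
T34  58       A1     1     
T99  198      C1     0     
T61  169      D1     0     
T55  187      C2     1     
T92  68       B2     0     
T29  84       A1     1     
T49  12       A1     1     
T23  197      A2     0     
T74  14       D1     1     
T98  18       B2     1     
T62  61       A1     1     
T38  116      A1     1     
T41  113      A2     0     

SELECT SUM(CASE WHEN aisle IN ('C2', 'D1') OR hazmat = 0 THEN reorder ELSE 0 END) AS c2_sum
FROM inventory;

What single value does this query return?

bin=T34: ✗
bin=T99: ✓ → 198
bin=T61: ✓ → 169
bin=T55: ✓ → 187
bin=T92: ✓ → 68
bin=T29: ✗
bin=T49: ✗
bin=T23: ✓ → 197
bin=T74: ✓ → 14
bin=T98: ✗
bin=T62: ✗
bin=T38: ✗
bin=T41: ✓ → 113
c2_sum = 198 + 169 + 187 + 68 + 197 + 14 + 113 = 946

946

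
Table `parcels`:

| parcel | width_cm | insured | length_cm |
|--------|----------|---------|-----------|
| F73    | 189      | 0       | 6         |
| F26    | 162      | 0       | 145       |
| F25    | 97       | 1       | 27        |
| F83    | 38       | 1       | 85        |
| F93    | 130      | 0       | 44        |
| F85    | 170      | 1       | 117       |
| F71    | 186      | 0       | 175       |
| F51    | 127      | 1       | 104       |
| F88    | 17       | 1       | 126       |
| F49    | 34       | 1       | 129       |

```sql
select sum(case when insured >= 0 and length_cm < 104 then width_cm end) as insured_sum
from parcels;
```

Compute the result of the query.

parcel=F73: ✓ → 189
parcel=F26: ✗
parcel=F25: ✓ → 97
parcel=F83: ✓ → 38
parcel=F93: ✓ → 130
parcel=F85: ✗
parcel=F71: ✗
parcel=F51: ✗
parcel=F88: ✗
parcel=F49: ✗
insured_sum = 189 + 97 + 38 + 130 = 454

454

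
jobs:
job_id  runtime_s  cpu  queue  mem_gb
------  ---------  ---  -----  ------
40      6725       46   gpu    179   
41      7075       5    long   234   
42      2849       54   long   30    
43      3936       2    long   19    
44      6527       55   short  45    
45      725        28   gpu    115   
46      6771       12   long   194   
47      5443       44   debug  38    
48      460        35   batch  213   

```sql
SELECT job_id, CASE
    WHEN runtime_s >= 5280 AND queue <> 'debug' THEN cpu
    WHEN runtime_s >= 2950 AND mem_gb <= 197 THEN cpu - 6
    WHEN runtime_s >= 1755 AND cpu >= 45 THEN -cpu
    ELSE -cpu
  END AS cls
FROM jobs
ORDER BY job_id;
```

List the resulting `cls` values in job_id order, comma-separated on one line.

46, 5, -54, -4, 55, -28, 12, 38, -35

job_id=40: runtime_s >= 5280 AND queue <> 'debug' → 46
job_id=41: runtime_s >= 5280 AND queue <> 'debug' → 5
job_id=42: runtime_s >= 1755 AND cpu >= 45 → -54
job_id=43: runtime_s >= 2950 AND mem_gb <= 197 → -4
job_id=44: runtime_s >= 5280 AND queue <> 'debug' → 55
job_id=45: ELSE → -28
job_id=46: runtime_s >= 5280 AND queue <> 'debug' → 12
job_id=47: runtime_s >= 2950 AND mem_gb <= 197 → 38
job_id=48: ELSE → -35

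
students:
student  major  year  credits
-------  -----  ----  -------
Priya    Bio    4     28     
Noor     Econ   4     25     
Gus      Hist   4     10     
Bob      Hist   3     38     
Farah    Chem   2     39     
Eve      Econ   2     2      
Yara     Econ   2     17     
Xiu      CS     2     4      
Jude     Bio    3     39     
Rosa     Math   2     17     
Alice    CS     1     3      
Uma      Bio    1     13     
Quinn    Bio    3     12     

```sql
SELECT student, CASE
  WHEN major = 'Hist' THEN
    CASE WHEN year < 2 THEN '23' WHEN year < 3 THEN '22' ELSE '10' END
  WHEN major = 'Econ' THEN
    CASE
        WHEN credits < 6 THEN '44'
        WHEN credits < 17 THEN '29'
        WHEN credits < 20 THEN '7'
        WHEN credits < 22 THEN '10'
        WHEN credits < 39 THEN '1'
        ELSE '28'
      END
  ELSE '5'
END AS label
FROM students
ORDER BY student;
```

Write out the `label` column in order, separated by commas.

student=Alice: major='CS' → outer ELSE → 5
student=Bob: major='Hist' → inner[ELSE] → 10
student=Eve: major='Econ' → inner[credits < 6] → 44
student=Farah: major='Chem' → outer ELSE → 5
student=Gus: major='Hist' → inner[ELSE] → 10
student=Jude: major='Bio' → outer ELSE → 5
student=Noor: major='Econ' → inner[credits < 39] → 1
student=Priya: major='Bio' → outer ELSE → 5
student=Quinn: major='Bio' → outer ELSE → 5
student=Rosa: major='Math' → outer ELSE → 5
student=Uma: major='Bio' → outer ELSE → 5
student=Xiu: major='CS' → outer ELSE → 5
student=Yara: major='Econ' → inner[credits < 20] → 7

5, 10, 44, 5, 10, 5, 1, 5, 5, 5, 5, 5, 7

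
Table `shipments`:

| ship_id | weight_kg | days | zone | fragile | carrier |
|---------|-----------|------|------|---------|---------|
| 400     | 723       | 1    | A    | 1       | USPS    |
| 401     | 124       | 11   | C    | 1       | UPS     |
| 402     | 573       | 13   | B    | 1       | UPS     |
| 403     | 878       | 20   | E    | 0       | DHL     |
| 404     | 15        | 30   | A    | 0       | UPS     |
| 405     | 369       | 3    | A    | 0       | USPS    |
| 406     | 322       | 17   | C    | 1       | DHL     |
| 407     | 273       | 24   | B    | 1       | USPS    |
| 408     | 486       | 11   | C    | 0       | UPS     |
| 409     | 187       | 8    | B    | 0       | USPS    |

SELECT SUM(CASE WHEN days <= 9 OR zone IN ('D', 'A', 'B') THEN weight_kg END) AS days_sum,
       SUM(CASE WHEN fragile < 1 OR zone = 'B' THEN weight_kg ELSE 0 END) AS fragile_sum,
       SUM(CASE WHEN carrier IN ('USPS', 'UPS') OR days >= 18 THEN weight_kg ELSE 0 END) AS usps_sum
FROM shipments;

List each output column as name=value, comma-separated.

[days_sum: days <= 9 OR zone IN ('D', 'A', 'B')]
ship_id=400: ✓ → 723
ship_id=401: ✗
ship_id=402: ✓ → 573
ship_id=403: ✗
ship_id=404: ✓ → 15
ship_id=405: ✓ → 369
ship_id=406: ✗
ship_id=407: ✓ → 273
ship_id=408: ✗
ship_id=409: ✓ → 187
days_sum = 723 + 573 + 15 + 369 + 273 + 187 = 2140
—
[fragile_sum: fragile < 1 OR zone = 'B']
ship_id=400: ✗
ship_id=401: ✗
ship_id=402: ✓ → 573
ship_id=403: ✓ → 878
ship_id=404: ✓ → 15
ship_id=405: ✓ → 369
ship_id=406: ✗
ship_id=407: ✓ → 273
ship_id=408: ✓ → 486
ship_id=409: ✓ → 187
fragile_sum = 573 + 878 + 15 + 369 + 273 + 486 + 187 = 2781
—
[usps_sum: carrier IN ('USPS', 'UPS') OR days >= 18]
ship_id=400: ✓ → 723
ship_id=401: ✓ → 124
ship_id=402: ✓ → 573
ship_id=403: ✓ → 878
ship_id=404: ✓ → 15
ship_id=405: ✓ → 369
ship_id=406: ✗
ship_id=407: ✓ → 273
ship_id=408: ✓ → 486
ship_id=409: ✓ → 187
usps_sum = 723 + 124 + 573 + 878 + 15 + 369 + 273 + 486 + 187 = 3628

days_sum=2140, fragile_sum=2781, usps_sum=3628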